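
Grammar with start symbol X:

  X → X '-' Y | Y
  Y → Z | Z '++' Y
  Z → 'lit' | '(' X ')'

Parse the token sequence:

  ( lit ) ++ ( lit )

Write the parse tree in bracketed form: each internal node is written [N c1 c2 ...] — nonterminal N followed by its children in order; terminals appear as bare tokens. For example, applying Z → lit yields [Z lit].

X
Y
Z ++ Y
( X ) ++ Y
( Y ) ++ Y
( Z ) ++ Y
( lit ) ++ Y
( lit ) ++ Z
( lit ) ++ ( X )
( lit ) ++ ( Y )
( lit ) ++ ( Z )
( lit ) ++ ( lit )

[X [Y [Z ( [X [Y [Z lit]]] )] ++ [Y [Z ( [X [Y [Z lit]]] )]]]]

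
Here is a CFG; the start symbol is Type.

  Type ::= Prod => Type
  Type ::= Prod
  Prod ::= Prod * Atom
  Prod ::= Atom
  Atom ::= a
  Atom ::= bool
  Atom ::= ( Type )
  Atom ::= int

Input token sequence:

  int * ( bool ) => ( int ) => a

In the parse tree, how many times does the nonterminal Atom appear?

[Type [Prod [Prod [Atom int]] * [Atom ( [Type [Prod [Atom bool]]] )]] => [Type [Prod [Atom ( [Type [Prod [Atom int]]] )]] => [Type [Prod [Atom a]]]]]

6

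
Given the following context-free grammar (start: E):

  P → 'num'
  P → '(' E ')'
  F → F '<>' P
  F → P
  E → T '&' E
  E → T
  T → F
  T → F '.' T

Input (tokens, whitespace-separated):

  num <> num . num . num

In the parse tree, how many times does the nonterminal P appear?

[E [T [F [F [P num]] <> [P num]] . [T [F [P num]] . [T [F [P num]]]]]]

4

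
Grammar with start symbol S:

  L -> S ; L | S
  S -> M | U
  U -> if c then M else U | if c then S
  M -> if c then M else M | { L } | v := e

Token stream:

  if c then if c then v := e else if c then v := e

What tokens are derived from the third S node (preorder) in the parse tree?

[S [U if c then [S [U if c then [M v := e] else [U if c then [S [M v := e]]]]]]]

v := e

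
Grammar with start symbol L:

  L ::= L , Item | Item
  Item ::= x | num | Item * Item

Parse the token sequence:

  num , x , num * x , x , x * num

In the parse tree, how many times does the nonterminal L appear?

[L [L [L [L [L [Item num]] , [Item x]] , [Item [Item num] * [Item x]]] , [Item x]] , [Item [Item x] * [Item num]]]

5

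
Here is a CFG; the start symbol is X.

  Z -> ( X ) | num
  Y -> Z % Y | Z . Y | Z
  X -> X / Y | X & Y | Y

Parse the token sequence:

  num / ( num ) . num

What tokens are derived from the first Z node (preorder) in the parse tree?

[X [X [Y [Z num]]] / [Y [Z ( [X [Y [Z num]]] )] . [Y [Z num]]]]

num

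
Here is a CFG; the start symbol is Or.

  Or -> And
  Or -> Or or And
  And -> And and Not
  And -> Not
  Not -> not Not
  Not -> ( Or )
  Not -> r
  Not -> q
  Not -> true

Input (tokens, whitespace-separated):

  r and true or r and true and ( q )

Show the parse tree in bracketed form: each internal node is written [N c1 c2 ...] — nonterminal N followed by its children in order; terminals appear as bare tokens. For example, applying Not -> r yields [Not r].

Or
Or or And
And or And
And and Not or And
Not and Not or And
r and Not or And
r and true or And
r and true or And and Not
r and true or And and Not and Not
r and true or Not and Not and Not
r and true or r and Not and Not
r and true or r and true and Not
r and true or r and true and ( Or )
r and true or r and true and ( And )
r and true or r and true and ( Not )
r and true or r and true and ( q )

[Or [Or [And [And [Not r]] and [Not true]]] or [And [And [And [Not r]] and [Not true]] and [Not ( [Or [And [Not q]]] )]]]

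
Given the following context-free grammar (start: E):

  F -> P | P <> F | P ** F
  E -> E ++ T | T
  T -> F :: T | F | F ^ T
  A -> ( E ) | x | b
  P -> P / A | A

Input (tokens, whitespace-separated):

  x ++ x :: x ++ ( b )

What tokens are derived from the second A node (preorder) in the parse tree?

[E [E [E [T [F [P [A x]]]]] ++ [T [F [P [A x]]] :: [T [F [P [A x]]]]]] ++ [T [F [P [A ( [E [T [F [P [A b]]]]] )]]]]]

x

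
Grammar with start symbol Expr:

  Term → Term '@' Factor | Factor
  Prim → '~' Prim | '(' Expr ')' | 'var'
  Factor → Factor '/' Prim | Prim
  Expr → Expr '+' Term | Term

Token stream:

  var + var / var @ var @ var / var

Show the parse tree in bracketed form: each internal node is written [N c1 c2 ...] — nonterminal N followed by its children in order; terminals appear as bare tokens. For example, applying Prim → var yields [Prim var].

[Expr [Expr [Term [Factor [Prim var]]]] + [Term [Term [Term [Factor [Factor [Prim var]] / [Prim var]]] @ [Factor [Prim var]]] @ [Factor [Factor [Prim var]] / [Prim var]]]]

Expr
Expr + Term
Term + Term
Factor + Term
Prim + Term
var + Term
var + Term @ Factor
var + Term @ Factor @ Factor
var + Factor @ Factor @ Factor
var + Factor / Prim @ Factor @ Factor
var + Prim / Prim @ Factor @ Factor
var + var / Prim @ Factor @ Factor
var + var / var @ Factor @ Factor
var + var / var @ Prim @ Factor
var + var / var @ var @ Factor
var + var / var @ var @ Factor / Prim
var + var / var @ var @ Prim / Prim
var + var / var @ var @ var / Prim
var + var / var @ var @ var / var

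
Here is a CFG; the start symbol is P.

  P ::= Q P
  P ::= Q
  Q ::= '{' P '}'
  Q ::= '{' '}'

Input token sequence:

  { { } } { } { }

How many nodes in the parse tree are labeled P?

[P [Q { [P [Q { }]] }] [P [Q { }] [P [Q { }]]]]

4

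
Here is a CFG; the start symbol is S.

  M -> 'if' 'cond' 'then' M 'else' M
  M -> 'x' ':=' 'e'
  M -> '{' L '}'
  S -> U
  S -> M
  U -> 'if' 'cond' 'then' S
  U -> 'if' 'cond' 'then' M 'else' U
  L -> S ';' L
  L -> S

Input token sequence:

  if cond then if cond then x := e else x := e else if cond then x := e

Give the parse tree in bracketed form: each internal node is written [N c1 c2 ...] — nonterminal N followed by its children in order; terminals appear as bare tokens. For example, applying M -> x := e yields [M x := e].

[S [U if cond then [M if cond then [M x := e] else [M x := e]] else [U if cond then [S [M x := e]]]]]

S
U
if cond then M else U
if cond then if cond then M else M else U
if cond then if cond then x := e else M else U
if cond then if cond then x := e else x := e else U
if cond then if cond then x := e else x := e else if cond then S
if cond then if cond then x := e else x := e else if cond then M
if cond then if cond then x := e else x := e else if cond then x := e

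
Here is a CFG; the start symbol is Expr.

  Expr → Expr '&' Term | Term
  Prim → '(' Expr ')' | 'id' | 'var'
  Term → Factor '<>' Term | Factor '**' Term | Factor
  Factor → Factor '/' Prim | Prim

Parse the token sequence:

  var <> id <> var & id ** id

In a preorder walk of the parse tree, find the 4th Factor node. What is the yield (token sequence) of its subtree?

[Expr [Expr [Term [Factor [Prim var]] <> [Term [Factor [Prim id]] <> [Term [Factor [Prim var]]]]]] & [Term [Factor [Prim id]] ** [Term [Factor [Prim id]]]]]

id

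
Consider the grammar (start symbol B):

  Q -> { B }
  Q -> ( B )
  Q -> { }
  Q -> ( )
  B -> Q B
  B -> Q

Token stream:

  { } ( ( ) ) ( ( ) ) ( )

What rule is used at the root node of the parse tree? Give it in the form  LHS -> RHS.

B -> Q B

[B [Q { }] [B [Q ( [B [Q ( )]] )] [B [Q ( [B [Q ( )]] )] [B [Q ( )]]]]]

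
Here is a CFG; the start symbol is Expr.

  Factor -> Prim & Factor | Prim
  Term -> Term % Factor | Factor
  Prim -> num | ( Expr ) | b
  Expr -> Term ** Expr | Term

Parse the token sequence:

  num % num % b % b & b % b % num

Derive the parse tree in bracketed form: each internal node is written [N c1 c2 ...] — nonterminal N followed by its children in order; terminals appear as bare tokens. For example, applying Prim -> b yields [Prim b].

Expr
Term
Term % Factor
Term % Factor % Factor
Term % Factor % Factor % Factor
Term % Factor % Factor % Factor % Factor
Term % Factor % Factor % Factor % Factor % Factor
Factor % Factor % Factor % Factor % Factor % Factor
Prim % Factor % Factor % Factor % Factor % Factor
num % Factor % Factor % Factor % Factor % Factor
num % Prim % Factor % Factor % Factor % Factor
num % num % Factor % Factor % Factor % Factor
num % num % Prim % Factor % Factor % Factor
num % num % b % Factor % Factor % Factor
num % num % b % Prim & Factor % Factor % Factor
num % num % b % b & Factor % Factor % Factor
num % num % b % b & Prim % Factor % Factor
num % num % b % b & b % Factor % Factor
num % num % b % b & b % Prim % Factor
num % num % b % b & b % b % Factor
num % num % b % b & b % b % Prim
num % num % b % b & b % b % num

[Expr [Term [Term [Term [Term [Term [Term [Factor [Prim num]]] % [Factor [Prim num]]] % [Factor [Prim b]]] % [Factor [Prim b] & [Factor [Prim b]]]] % [Factor [Prim b]]] % [Factor [Prim num]]]]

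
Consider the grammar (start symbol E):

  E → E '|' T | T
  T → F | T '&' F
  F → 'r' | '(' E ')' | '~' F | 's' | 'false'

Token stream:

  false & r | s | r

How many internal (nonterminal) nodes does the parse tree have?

11

[E [E [E [T [T [F false]] & [F r]]] | [T [F s]]] | [T [F r]]]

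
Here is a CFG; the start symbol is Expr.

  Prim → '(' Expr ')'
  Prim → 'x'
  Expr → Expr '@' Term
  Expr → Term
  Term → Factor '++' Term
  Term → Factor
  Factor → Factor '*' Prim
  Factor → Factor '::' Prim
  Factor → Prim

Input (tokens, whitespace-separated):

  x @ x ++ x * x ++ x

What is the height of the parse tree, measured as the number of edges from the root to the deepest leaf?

[Expr [Expr [Term [Factor [Prim x]]]] @ [Term [Factor [Prim x]] ++ [Term [Factor [Factor [Prim x]] * [Prim x]] ++ [Term [Factor [Prim x]]]]]]

6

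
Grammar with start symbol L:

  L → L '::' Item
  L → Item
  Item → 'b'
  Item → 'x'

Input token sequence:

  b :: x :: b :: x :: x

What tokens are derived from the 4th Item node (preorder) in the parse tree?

x

[L [L [L [L [L [Item b]] :: [Item x]] :: [Item b]] :: [Item x]] :: [Item x]]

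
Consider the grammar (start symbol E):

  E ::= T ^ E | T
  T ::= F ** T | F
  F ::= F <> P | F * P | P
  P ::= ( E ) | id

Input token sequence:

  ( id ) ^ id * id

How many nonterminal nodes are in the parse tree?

[E [T [F [P ( [E [T [F [P id]]]] )]]] ^ [E [T [F [F [P id]] * [P id]]]]]

14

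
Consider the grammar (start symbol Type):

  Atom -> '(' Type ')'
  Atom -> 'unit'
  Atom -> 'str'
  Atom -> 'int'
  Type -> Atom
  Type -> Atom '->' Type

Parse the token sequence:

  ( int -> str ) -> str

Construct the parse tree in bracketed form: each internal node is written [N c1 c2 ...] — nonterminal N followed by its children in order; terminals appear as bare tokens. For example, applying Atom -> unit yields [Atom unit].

Type
Atom -> Type
( Type ) -> Type
( Atom -> Type ) -> Type
( int -> Type ) -> Type
( int -> Atom ) -> Type
( int -> str ) -> Type
( int -> str ) -> Atom
( int -> str ) -> str

[Type [Atom ( [Type [Atom int] -> [Type [Atom str]]] )] -> [Type [Atom str]]]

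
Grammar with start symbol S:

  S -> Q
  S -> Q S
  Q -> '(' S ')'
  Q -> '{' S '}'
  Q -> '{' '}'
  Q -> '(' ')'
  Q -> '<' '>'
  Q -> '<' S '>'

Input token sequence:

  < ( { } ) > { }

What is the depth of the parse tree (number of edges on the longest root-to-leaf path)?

[S [Q < [S [Q ( [S [Q { }]] )]] >] [S [Q { }]]]

6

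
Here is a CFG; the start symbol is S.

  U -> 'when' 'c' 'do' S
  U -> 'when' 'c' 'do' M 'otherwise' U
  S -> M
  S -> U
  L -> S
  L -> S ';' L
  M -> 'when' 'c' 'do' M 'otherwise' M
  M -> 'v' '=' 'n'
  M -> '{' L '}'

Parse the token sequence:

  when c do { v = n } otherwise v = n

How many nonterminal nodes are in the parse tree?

[S [M when c do [M { [L [S [M v = n]]] }] otherwise [M v = n]]]

7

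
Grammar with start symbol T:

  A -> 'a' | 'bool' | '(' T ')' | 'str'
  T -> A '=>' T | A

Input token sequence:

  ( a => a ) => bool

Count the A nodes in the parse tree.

4

[T [A ( [T [A a] => [T [A a]]] )] => [T [A bool]]]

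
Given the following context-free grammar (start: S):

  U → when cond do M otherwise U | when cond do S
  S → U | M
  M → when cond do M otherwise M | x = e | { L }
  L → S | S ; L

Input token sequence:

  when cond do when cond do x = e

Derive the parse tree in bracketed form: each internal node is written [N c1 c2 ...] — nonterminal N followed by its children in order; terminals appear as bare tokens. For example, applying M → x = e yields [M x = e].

[S [U when cond do [S [U when cond do [S [M x = e]]]]]]

S
U
when cond do S
when cond do U
when cond do when cond do S
when cond do when cond do M
when cond do when cond do x = e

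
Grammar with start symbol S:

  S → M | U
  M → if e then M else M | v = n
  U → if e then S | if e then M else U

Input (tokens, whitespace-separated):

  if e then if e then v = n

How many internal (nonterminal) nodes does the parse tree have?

[S [U if e then [S [U if e then [S [M v = n]]]]]]

6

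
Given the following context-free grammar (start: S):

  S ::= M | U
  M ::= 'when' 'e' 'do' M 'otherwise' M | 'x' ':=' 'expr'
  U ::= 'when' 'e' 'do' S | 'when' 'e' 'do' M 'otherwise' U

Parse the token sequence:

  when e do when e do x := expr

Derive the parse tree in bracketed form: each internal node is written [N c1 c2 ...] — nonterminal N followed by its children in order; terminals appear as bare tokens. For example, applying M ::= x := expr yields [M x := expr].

S
U
when e do S
when e do U
when e do when e do S
when e do when e do M
when e do when e do x := expr

[S [U when e do [S [U when e do [S [M x := expr]]]]]]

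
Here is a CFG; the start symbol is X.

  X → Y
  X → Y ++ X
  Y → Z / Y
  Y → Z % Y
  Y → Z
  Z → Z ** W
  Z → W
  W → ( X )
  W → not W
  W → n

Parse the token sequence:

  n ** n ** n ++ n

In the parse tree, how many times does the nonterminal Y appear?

2

[X [Y [Z [Z [Z [W n]] ** [W n]] ** [W n]]] ++ [X [Y [Z [W n]]]]]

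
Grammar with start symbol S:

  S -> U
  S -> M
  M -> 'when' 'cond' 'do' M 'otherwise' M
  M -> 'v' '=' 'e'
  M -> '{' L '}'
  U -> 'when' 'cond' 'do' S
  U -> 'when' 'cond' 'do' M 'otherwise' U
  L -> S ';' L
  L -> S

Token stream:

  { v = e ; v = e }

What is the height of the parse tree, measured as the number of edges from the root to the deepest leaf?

[S [M { [L [S [M v = e]] ; [L [S [M v = e]]]] }]]

6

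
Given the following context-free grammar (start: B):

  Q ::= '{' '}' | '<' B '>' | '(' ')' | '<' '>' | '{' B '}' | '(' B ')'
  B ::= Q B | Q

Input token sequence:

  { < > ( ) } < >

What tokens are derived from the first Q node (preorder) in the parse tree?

{ < > ( ) }

[B [Q { [B [Q < >] [B [Q ( )]]] }] [B [Q < >]]]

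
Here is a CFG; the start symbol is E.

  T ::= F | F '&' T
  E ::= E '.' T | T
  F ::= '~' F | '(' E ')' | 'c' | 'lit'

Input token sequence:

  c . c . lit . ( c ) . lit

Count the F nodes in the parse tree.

[E [E [E [E [E [T [F c]]] . [T [F c]]] . [T [F lit]]] . [T [F ( [E [T [F c]]] )]]] . [T [F lit]]]

6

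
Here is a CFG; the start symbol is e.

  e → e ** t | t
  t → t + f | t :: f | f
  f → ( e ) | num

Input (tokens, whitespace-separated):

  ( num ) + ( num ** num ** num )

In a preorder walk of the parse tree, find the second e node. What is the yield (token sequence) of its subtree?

[e [t [t [f ( [e [t [f num]]] )]] + [f ( [e [e [e [t [f num]]] ** [t [f num]]] ** [t [f num]]] )]]]

num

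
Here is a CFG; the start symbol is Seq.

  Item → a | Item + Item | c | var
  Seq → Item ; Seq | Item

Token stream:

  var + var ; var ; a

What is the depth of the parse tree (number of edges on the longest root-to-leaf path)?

[Seq [Item [Item var] + [Item var]] ; [Seq [Item var] ; [Seq [Item a]]]]

4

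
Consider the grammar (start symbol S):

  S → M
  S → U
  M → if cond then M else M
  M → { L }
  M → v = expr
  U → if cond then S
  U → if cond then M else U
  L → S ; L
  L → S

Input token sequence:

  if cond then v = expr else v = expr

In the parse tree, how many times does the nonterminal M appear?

3

[S [M if cond then [M v = expr] else [M v = expr]]]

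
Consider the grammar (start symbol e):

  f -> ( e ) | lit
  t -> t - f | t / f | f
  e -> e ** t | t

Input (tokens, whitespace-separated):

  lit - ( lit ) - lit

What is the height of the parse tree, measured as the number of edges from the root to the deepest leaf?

7

[e [t [t [t [f lit]] - [f ( [e [t [f lit]]] )]] - [f lit]]]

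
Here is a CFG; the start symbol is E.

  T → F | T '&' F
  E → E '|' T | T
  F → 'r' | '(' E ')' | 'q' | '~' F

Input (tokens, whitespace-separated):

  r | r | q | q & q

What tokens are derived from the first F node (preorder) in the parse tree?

[E [E [E [E [T [F r]]] | [T [F r]]] | [T [F q]]] | [T [T [F q]] & [F q]]]

r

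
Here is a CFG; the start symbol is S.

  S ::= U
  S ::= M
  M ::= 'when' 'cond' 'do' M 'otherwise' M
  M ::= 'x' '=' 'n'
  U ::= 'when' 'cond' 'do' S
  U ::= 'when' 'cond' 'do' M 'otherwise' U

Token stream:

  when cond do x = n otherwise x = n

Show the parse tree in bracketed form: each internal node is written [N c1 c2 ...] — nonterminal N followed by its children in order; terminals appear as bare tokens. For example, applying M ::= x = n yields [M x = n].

S
M
when cond do M otherwise M
when cond do x = n otherwise M
when cond do x = n otherwise x = n

[S [M when cond do [M x = n] otherwise [M x = n]]]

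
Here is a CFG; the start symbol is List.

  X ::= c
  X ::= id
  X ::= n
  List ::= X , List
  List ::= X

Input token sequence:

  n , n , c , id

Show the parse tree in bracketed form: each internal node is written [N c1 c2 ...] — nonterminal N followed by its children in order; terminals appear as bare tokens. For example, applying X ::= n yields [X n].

List
X , List
n , List
n , X , List
n , n , List
n , n , X , List
n , n , c , List
n , n , c , X
n , n , c , id

[List [X n] , [List [X n] , [List [X c] , [List [X id]]]]]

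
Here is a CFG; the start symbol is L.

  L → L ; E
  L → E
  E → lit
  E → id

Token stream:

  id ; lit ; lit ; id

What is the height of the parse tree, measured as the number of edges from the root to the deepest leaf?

5

[L [L [L [L [E id]] ; [E lit]] ; [E lit]] ; [E id]]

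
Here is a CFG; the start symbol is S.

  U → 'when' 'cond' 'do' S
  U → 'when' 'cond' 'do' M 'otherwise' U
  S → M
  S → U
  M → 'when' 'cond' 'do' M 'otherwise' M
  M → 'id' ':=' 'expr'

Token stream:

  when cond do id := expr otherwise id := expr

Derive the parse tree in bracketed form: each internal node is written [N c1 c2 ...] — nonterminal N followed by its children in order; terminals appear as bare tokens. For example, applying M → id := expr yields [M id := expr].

[S [M when cond do [M id := expr] otherwise [M id := expr]]]

S
M
when cond do M otherwise M
when cond do id := expr otherwise M
when cond do id := expr otherwise id := expr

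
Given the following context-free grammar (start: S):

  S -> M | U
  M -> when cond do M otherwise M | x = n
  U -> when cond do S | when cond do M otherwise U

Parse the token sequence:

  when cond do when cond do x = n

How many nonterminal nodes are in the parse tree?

[S [U when cond do [S [U when cond do [S [M x = n]]]]]]

6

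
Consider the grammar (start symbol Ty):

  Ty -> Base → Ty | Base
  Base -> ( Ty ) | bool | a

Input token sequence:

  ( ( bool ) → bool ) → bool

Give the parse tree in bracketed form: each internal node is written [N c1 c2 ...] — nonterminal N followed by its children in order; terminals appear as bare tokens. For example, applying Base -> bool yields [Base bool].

[Ty [Base ( [Ty [Base ( [Ty [Base bool]] )] → [Ty [Base bool]]] )] → [Ty [Base bool]]]

Ty
Base → Ty
( Ty ) → Ty
( Base → Ty ) → Ty
( ( Ty ) → Ty ) → Ty
( ( Base ) → Ty ) → Ty
( ( bool ) → Ty ) → Ty
( ( bool ) → Base ) → Ty
( ( bool ) → bool ) → Ty
( ( bool ) → bool ) → Base
( ( bool ) → bool ) → bool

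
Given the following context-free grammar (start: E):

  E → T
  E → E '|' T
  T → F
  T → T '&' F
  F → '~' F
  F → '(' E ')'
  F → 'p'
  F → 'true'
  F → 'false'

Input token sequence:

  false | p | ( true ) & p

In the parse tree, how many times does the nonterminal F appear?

[E [E [E [T [F false]]] | [T [F p]]] | [T [T [F ( [E [T [F true]]] )]] & [F p]]]

5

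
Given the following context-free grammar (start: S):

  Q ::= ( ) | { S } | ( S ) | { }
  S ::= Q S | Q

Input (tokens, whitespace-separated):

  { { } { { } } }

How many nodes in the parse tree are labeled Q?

[S [Q { [S [Q { }] [S [Q { [S [Q { }]] }]]] }]]

4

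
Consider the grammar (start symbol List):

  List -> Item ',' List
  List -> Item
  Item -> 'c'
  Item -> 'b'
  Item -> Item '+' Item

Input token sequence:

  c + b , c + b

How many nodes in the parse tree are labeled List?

[List [Item [Item c] + [Item b]] , [List [Item [Item c] + [Item b]]]]

2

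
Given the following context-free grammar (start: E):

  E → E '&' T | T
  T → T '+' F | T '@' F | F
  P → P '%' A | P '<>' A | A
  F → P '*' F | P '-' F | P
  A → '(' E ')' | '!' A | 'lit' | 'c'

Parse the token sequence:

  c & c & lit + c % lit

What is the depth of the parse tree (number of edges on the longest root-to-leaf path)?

[E [E [E [T [F [P [A c]]]]] & [T [F [P [A c]]]]] & [T [T [F [P [A lit]]]] + [F [P [P [A c]] % [A lit]]]]]

7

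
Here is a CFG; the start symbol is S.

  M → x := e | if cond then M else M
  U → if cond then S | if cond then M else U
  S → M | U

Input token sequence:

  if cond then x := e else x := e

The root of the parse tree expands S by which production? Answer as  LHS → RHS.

S → M

[S [M if cond then [M x := e] else [M x := e]]]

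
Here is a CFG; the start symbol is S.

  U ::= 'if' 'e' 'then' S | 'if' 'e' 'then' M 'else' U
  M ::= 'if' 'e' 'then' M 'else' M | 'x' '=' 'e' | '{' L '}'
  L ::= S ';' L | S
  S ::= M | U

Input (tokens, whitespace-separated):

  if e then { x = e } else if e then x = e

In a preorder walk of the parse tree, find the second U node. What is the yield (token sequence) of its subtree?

if e then x = e

[S [U if e then [M { [L [S [M x = e]]] }] else [U if e then [S [M x = e]]]]]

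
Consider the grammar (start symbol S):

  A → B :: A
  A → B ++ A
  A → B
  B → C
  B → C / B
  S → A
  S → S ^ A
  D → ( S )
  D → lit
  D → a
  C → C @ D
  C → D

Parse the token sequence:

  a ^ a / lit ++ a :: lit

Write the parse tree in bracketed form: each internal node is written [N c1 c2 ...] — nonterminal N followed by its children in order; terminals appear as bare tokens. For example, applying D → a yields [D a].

[S [S [A [B [C [D a]]]]] ^ [A [B [C [D a]] / [B [C [D lit]]]] ++ [A [B [C [D a]]] :: [A [B [C [D lit]]]]]]]

S
S ^ A
A ^ A
B ^ A
C ^ A
D ^ A
a ^ A
a ^ B ++ A
a ^ C / B ++ A
a ^ D / B ++ A
a ^ a / B ++ A
a ^ a / C ++ A
a ^ a / D ++ A
a ^ a / lit ++ A
a ^ a / lit ++ B :: A
a ^ a / lit ++ C :: A
a ^ a / lit ++ D :: A
a ^ a / lit ++ a :: A
a ^ a / lit ++ a :: B
a ^ a / lit ++ a :: C
a ^ a / lit ++ a :: D
a ^ a / lit ++ a :: lit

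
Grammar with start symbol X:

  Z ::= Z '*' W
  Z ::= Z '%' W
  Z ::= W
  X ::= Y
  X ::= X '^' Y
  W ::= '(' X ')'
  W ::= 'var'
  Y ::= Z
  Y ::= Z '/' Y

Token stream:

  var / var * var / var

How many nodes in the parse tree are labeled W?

[X [Y [Z [W var]] / [Y [Z [Z [W var]] * [W var]] / [Y [Z [W var]]]]]]

4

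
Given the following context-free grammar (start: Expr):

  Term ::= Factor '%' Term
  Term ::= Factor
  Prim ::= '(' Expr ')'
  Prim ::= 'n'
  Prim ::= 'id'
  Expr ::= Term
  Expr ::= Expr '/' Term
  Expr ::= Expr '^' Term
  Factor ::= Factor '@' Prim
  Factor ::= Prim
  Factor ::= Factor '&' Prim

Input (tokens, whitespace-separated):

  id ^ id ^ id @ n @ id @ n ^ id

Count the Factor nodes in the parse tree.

[Expr [Expr [Expr [Expr [Term [Factor [Prim id]]]] ^ [Term [Factor [Prim id]]]] ^ [Term [Factor [Factor [Factor [Factor [Prim id]] @ [Prim n]] @ [Prim id]] @ [Prim n]]]] ^ [Term [Factor [Prim id]]]]

7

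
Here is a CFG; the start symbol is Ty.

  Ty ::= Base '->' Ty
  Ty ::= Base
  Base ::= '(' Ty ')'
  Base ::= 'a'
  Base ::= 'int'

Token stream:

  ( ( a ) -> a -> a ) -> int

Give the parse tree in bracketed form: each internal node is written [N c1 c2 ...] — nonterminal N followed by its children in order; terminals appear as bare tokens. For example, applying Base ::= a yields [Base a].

[Ty [Base ( [Ty [Base ( [Ty [Base a]] )] -> [Ty [Base a] -> [Ty [Base a]]]] )] -> [Ty [Base int]]]

Ty
Base -> Ty
( Ty ) -> Ty
( Base -> Ty ) -> Ty
( ( Ty ) -> Ty ) -> Ty
( ( Base ) -> Ty ) -> Ty
( ( a ) -> Ty ) -> Ty
( ( a ) -> Base -> Ty ) -> Ty
( ( a ) -> a -> Ty ) -> Ty
( ( a ) -> a -> Base ) -> Ty
( ( a ) -> a -> a ) -> Ty
( ( a ) -> a -> a ) -> Base
( ( a ) -> a -> a ) -> int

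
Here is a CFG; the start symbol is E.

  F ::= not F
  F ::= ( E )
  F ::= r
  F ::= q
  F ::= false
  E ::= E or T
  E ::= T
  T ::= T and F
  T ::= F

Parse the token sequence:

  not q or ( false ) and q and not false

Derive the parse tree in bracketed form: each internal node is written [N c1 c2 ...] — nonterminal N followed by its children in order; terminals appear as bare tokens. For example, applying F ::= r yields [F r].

E
E or T
T or T
F or T
not F or T
not q or T
not q or T and F
not q or T and F and F
not q or F and F and F
not q or ( E ) and F and F
not q or ( T ) and F and F
not q or ( F ) and F and F
not q or ( false ) and F and F
not q or ( false ) and q and F
not q or ( false ) and q and not F
not q or ( false ) and q and not false

[E [E [T [F not [F q]]]] or [T [T [T [F ( [E [T [F false]]] )]] and [F q]] and [F not [F false]]]]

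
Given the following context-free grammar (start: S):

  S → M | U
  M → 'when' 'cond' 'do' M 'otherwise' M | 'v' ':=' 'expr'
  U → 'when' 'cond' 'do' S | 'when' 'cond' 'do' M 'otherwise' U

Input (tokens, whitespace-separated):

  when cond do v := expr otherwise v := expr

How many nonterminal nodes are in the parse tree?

[S [M when cond do [M v := expr] otherwise [M v := expr]]]

4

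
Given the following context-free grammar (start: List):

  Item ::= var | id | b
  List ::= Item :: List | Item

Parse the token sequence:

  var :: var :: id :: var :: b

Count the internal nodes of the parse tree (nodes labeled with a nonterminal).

[List [Item var] :: [List [Item var] :: [List [Item id] :: [List [Item var] :: [List [Item b]]]]]]

10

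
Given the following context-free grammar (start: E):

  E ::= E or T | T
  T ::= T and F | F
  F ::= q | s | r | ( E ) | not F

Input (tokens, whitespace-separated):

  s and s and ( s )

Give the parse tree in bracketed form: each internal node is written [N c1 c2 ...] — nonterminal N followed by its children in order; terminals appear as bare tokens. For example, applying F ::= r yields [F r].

E
T
T and F
T and F and F
F and F and F
s and F and F
s and s and F
s and s and ( E )
s and s and ( T )
s and s and ( F )
s and s and ( s )

[E [T [T [T [F s]] and [F s]] and [F ( [E [T [F s]]] )]]]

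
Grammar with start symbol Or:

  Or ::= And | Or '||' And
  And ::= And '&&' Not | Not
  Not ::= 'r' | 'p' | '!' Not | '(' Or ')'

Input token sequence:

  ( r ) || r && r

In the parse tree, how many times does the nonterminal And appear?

[Or [Or [And [Not ( [Or [And [Not r]]] )]]] || [And [And [Not r]] && [Not r]]]

4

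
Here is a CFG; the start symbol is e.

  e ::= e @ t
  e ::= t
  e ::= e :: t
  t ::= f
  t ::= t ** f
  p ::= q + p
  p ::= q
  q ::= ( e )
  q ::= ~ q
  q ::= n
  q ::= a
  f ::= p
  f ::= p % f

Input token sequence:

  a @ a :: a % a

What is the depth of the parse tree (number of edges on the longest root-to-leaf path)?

[e [e [e [t [f [p [q a]]]]] @ [t [f [p [q a]]]]] :: [t [f [p [q a]] % [f [p [q a]]]]]]

7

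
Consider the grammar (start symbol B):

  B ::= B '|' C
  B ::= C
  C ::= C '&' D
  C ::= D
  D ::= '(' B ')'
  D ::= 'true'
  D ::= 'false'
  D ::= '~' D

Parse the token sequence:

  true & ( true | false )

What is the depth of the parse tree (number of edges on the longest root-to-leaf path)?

[B [C [C [D true]] & [D ( [B [B [C [D true]]] | [C [D false]]] )]]]

7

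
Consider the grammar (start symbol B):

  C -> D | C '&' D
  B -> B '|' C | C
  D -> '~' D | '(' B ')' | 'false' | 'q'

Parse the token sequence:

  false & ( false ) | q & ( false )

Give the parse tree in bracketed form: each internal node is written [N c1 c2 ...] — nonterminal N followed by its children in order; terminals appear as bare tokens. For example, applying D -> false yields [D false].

B
B | C
C | C
C & D | C
D & D | C
false & D | C
false & ( B ) | C
false & ( C ) | C
false & ( D ) | C
false & ( false ) | C
false & ( false ) | C & D
false & ( false ) | D & D
false & ( false ) | q & D
false & ( false ) | q & ( B )
false & ( false ) | q & ( C )
false & ( false ) | q & ( D )
false & ( false ) | q & ( false )

[B [B [C [C [D false]] & [D ( [B [C [D false]]] )]]] | [C [C [D q]] & [D ( [B [C [D false]]] )]]]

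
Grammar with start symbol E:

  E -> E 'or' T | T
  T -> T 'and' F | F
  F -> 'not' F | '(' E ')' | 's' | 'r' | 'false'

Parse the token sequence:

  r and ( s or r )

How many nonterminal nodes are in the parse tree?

11

[E [T [T [F r]] and [F ( [E [E [T [F s]]] or [T [F r]]] )]]]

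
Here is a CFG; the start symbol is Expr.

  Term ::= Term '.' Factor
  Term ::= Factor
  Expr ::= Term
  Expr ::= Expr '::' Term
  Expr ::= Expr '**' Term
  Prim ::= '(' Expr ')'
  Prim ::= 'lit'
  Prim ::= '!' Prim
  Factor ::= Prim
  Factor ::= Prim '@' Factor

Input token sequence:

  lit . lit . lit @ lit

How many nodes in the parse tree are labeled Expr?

[Expr [Term [Term [Term [Factor [Prim lit]]] . [Factor [Prim lit]]] . [Factor [Prim lit] @ [Factor [Prim lit]]]]]

1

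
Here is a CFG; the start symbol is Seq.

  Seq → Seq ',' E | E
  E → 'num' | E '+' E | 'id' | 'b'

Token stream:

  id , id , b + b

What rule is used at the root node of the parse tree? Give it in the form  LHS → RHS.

Seq → Seq ',' E

[Seq [Seq [Seq [E id]] , [E id]] , [E [E b] + [E b]]]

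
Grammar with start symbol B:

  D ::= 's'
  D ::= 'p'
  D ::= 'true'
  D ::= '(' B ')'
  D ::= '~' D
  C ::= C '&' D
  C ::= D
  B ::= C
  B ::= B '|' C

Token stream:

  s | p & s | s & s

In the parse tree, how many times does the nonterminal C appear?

[B [B [B [C [D s]]] | [C [C [D p]] & [D s]]] | [C [C [D s]] & [D s]]]

5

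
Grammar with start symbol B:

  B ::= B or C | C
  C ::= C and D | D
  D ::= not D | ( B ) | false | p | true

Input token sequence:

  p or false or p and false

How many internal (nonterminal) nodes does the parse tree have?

[B [B [B [C [D p]]] or [C [D false]]] or [C [C [D p]] and [D false]]]

11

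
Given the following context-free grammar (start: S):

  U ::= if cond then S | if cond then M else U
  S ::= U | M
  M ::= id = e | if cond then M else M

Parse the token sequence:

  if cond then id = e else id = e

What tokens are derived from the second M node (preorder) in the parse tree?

[S [M if cond then [M id = e] else [M id = e]]]

id = e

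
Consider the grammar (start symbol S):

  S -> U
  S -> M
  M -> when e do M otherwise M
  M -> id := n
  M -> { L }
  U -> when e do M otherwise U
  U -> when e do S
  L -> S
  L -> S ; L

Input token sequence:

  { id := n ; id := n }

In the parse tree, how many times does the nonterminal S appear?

3

[S [M { [L [S [M id := n]] ; [L [S [M id := n]]]] }]]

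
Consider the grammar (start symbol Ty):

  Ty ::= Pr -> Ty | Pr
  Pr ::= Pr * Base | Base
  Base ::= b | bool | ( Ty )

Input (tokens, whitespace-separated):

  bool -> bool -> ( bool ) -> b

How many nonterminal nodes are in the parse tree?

[Ty [Pr [Base bool]] -> [Ty [Pr [Base bool]] -> [Ty [Pr [Base ( [Ty [Pr [Base bool]]] )]] -> [Ty [Pr [Base b]]]]]]

15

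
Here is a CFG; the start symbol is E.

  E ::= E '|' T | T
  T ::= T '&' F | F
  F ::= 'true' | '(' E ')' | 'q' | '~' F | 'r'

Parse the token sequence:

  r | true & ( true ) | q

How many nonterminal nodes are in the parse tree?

14

[E [E [E [T [F r]]] | [T [T [F true]] & [F ( [E [T [F true]]] )]]] | [T [F q]]]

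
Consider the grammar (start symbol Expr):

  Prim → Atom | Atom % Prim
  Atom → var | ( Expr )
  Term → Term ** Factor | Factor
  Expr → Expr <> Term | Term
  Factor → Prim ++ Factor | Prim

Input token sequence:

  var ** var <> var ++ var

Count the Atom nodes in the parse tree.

[Expr [Expr [Term [Term [Factor [Prim [Atom var]]]] ** [Factor [Prim [Atom var]]]]] <> [Term [Factor [Prim [Atom var]] ++ [Factor [Prim [Atom var]]]]]]

4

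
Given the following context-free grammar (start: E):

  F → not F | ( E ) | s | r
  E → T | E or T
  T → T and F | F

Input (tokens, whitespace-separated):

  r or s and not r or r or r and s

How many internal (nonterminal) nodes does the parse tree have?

[E [E [E [E [T [F r]]] or [T [T [F s]] and [F not [F r]]]] or [T [F r]]] or [T [T [F r]] and [F s]]]

17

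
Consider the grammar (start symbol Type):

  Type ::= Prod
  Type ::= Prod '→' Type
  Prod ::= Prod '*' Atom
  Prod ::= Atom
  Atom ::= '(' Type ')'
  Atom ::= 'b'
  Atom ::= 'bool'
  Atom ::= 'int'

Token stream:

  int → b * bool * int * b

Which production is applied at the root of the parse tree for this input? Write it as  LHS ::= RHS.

Type ::= Prod '→' Type

[Type [Prod [Atom int]] → [Type [Prod [Prod [Prod [Prod [Atom b]] * [Atom bool]] * [Atom int]] * [Atom b]]]]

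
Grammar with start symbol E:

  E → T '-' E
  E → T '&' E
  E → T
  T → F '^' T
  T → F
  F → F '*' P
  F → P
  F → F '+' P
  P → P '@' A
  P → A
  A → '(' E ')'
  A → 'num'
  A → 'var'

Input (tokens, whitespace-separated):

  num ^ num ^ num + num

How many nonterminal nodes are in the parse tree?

[E [T [F [P [A num]]] ^ [T [F [P [A num]]] ^ [T [F [F [P [A num]]] + [P [A num]]]]]]]

16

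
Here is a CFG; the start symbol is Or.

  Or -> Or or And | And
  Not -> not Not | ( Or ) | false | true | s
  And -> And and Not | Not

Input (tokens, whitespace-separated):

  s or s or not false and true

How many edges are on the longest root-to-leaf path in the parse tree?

5

[Or [Or [Or [And [Not s]]] or [And [Not s]]] or [And [And [Not not [Not false]]] and [Not true]]]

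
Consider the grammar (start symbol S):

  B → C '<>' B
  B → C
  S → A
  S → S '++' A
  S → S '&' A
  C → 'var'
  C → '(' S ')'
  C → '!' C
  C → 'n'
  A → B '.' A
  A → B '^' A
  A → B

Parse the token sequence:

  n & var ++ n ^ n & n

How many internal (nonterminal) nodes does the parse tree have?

[S [S [S [S [A [B [C n]]]] & [A [B [C var]]]] ++ [A [B [C n]] ^ [A [B [C n]]]]] & [A [B [C n]]]]

19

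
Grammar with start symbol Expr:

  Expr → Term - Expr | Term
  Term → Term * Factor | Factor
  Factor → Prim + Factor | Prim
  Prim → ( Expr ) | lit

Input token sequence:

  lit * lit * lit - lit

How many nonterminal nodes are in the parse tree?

[Expr [Term [Term [Term [Factor [Prim lit]]] * [Factor [Prim lit]]] * [Factor [Prim lit]]] - [Expr [Term [Factor [Prim lit]]]]]

14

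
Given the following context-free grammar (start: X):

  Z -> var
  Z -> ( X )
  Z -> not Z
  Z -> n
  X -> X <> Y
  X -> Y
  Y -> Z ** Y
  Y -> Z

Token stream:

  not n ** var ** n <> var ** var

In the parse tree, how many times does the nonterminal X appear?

2

[X [X [Y [Z not [Z n]] ** [Y [Z var] ** [Y [Z n]]]]] <> [Y [Z var] ** [Y [Z var]]]]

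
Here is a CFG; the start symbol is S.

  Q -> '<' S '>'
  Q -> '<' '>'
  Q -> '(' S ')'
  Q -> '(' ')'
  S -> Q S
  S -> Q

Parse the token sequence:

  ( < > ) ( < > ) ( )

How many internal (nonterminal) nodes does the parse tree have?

[S [Q ( [S [Q < >]] )] [S [Q ( [S [Q < >]] )] [S [Q ( )]]]]

10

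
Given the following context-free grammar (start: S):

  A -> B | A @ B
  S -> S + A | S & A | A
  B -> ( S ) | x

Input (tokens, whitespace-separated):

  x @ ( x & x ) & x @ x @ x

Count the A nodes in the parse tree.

7

[S [S [A [A [B x]] @ [B ( [S [S [A [B x]]] & [A [B x]]] )]]] & [A [A [A [B x]] @ [B x]] @ [B x]]]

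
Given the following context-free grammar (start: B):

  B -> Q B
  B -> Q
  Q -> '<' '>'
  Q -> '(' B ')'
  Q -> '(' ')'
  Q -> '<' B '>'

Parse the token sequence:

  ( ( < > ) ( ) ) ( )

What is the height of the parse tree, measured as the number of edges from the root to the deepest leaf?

6

[B [Q ( [B [Q ( [B [Q < >]] )] [B [Q ( )]]] )] [B [Q ( )]]]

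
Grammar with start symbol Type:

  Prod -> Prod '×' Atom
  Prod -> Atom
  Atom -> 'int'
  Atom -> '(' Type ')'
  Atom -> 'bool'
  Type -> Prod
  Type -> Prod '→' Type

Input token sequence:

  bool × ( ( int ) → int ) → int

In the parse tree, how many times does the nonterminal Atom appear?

6

[Type [Prod [Prod [Atom bool]] × [Atom ( [Type [Prod [Atom ( [Type [Prod [Atom int]]] )]] → [Type [Prod [Atom int]]]] )]] → [Type [Prod [Atom int]]]]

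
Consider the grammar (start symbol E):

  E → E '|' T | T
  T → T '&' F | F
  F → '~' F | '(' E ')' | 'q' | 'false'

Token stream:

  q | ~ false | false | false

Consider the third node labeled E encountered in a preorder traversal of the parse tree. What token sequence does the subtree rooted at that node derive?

q | ~ false

[E [E [E [E [T [F q]]] | [T [F ~ [F false]]]] | [T [F false]]] | [T [F false]]]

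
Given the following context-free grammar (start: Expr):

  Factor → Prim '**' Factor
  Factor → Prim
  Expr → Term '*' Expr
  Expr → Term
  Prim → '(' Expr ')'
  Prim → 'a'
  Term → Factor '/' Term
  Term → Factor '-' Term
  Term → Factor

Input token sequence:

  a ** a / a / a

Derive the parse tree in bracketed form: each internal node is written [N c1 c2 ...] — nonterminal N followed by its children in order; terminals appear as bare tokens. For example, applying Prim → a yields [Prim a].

Expr
Term
Factor / Term
Prim ** Factor / Term
a ** Factor / Term
a ** Prim / Term
a ** a / Term
a ** a / Factor / Term
a ** a / Prim / Term
a ** a / a / Term
a ** a / a / Factor
a ** a / a / Prim
a ** a / a / a

[Expr [Term [Factor [Prim a] ** [Factor [Prim a]]] / [Term [Factor [Prim a]] / [Term [Factor [Prim a]]]]]]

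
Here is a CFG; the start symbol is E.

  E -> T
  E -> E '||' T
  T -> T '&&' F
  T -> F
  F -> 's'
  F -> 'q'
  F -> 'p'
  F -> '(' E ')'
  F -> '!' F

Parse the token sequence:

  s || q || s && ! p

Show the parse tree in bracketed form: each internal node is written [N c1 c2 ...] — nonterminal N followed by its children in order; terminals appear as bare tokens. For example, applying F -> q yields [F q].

[E [E [E [T [F s]]] || [T [F q]]] || [T [T [F s]] && [F ! [F p]]]]

E
E || T
E || T || T
T || T || T
F || T || T
s || T || T
s || F || T
s || q || T
s || q || T && F
s || q || F && F
s || q || s && F
s || q || s && ! F
s || q || s && ! p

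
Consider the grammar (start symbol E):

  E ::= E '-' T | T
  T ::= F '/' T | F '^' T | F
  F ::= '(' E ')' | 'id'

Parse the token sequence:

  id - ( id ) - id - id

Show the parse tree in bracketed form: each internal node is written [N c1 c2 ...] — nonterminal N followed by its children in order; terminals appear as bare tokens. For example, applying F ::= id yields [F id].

[E [E [E [E [T [F id]]] - [T [F ( [E [T [F id]]] )]]] - [T [F id]]] - [T [F id]]]

E
E - T
E - T - T
E - T - T - T
T - T - T - T
F - T - T - T
id - T - T - T
id - F - T - T
id - ( E ) - T - T
id - ( T ) - T - T
id - ( F ) - T - T
id - ( id ) - T - T
id - ( id ) - F - T
id - ( id ) - id - T
id - ( id ) - id - F
id - ( id ) - id - id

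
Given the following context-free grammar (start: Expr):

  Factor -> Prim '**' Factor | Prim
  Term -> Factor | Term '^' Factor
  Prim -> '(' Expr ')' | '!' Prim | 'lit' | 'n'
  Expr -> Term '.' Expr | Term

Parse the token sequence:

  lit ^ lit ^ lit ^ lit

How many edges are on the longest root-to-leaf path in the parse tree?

[Expr [Term [Term [Term [Term [Factor [Prim lit]]] ^ [Factor [Prim lit]]] ^ [Factor [Prim lit]]] ^ [Factor [Prim lit]]]]

7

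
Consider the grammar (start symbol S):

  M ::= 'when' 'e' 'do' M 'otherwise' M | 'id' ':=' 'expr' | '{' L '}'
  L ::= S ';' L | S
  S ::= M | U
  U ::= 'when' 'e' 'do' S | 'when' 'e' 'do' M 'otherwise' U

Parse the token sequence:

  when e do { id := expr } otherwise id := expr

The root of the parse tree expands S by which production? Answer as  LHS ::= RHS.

S ::= M

[S [M when e do [M { [L [S [M id := expr]]] }] otherwise [M id := expr]]]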